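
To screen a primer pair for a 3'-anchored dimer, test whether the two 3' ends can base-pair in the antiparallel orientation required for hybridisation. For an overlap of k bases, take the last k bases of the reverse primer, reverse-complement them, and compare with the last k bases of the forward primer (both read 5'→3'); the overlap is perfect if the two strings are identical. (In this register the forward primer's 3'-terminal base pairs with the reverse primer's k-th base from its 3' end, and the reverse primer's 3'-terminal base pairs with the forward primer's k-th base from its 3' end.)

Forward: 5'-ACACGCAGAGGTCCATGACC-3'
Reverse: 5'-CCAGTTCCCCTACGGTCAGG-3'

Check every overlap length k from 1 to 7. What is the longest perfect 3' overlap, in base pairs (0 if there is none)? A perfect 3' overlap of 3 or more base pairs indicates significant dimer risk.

Last 7 bases (5'→3') — forward …CATGACC, reverse …GGTCAGG.
Reverse complement of the reverse primer's last 7 bases: CCTGACC; its first k bases are the reverse complement of the reverse primer's last k bases, so a perfect k-base overlap needs the forward primer's last k bases to equal them.
Comparing (forward last k vs required): k=1: C vs C ✓; k=2: CC vs CC ✓; k=3: ACC vs CCT ✗; k=4: GACC vs CCTG ✗; k=5: TGACC vs CCTGA ✗; k=6: ATGACC vs CCTGAC ✗; k=7: CATGACC vs CCTGACC ✗.
Perfect overlaps at k = 1, 2; the largest is 2.

Longest perfect overlap: 2 complementary base pairs; below the dimer-risk threshold (threshold 3).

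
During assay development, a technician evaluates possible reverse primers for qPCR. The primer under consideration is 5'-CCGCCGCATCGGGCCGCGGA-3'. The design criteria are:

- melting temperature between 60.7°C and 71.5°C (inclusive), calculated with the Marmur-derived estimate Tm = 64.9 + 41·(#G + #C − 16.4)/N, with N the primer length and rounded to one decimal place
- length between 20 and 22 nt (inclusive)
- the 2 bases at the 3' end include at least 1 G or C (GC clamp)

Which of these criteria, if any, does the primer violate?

Meets all criteria.

Base counts: A=2, T=1, G=8, C=9 (length 20).
Tm: Tm = 64.9 + 41·(17 − 16.4)/20 = 66.1°C ✓
length: length 20 ✓
GC clamp: 3' end GA has 1 G/C ✓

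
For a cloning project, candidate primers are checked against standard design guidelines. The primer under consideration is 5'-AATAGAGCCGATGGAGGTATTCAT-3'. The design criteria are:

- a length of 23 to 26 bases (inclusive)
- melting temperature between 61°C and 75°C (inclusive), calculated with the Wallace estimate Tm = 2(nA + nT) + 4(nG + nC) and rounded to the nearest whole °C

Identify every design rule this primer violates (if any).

Meets all criteria.

Base counts: A=8, T=6, G=7, C=3 (length 24).
length: length 24 ✓
Tm: Tm = 2·14 + 4·10 = 68°C ✓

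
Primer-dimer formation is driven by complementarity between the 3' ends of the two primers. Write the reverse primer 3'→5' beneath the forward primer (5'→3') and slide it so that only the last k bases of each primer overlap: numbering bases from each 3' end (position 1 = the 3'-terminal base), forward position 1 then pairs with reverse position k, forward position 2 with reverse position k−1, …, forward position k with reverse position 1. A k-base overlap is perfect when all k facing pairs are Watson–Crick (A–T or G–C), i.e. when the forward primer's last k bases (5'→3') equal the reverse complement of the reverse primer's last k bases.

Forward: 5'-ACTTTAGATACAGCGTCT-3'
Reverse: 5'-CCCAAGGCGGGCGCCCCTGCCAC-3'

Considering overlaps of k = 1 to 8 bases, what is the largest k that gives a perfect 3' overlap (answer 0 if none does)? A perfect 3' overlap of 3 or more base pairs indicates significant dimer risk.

Last 8 bases (5'→3') — forward …CAGCGTCT, reverse …CCTGCCAC.
Reverse complement of the reverse primer's last 8 bases: GTGGCAGG; its first k bases are the reverse complement of the reverse primer's last k bases, so a perfect k-base overlap needs the forward primer's last k bases to equal them.
Comparing (forward last k vs required): k=1: T vs G ✗; k=2: CT vs GT ✗; k=3: TCT vs GTG ✗; k=4: GTCT vs GTGG ✗; k=5: CGTCT vs GTGGC ✗; k=6: GCGTCT vs GTGGCA ✗; k=7: AGCGTCT vs GTGGCAG ✗; k=8: CAGCGTCT vs GTGGCAGG ✗.
No overlap length from 1 to 8 is perfect, so the longest perfect 3' overlap is 0.

Longest perfect overlap: 0 complementary base pairs; below the dimer-risk threshold (threshold 3).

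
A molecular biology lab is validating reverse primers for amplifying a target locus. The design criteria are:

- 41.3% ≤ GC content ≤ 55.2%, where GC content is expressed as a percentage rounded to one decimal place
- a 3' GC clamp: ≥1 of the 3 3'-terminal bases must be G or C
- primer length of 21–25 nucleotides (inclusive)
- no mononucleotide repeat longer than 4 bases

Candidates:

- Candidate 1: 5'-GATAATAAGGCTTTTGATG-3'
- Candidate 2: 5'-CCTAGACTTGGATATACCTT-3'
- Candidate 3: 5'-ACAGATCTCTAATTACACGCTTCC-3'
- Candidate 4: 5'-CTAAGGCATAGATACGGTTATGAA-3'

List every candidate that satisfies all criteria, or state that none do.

Candidate 3 only.

Candidate 1 (19 nt, A=6 T=7 G=5 C=1): GC 6/19 = 31.6%, outside 41.3–55.2% ✗; 3' end ATG has 1 G/C ✓; length 19, outside 21–25 ✗; longest run = 4 ✓ — fails.
Candidate 2 (20 nt, A=5 T=7 G=3 C=5): GC 8/20 = 40.0%, outside 41.3–55.2% ✗; 3' end CTT has 1 G/C ✓; length 20, outside 21–25 ✗; longest run = 2 ✓ — fails.
Candidate 3 (24 nt, A=7 T=7 G=2 C=8): GC 10/24 = 41.7% ✓; 3' end TCC has 2 G/C ✓; length 24 ✓; longest run = 2 ✓ — passes.
Candidate 4 (24 nt, A=9 T=6 G=6 C=3): GC 9/24 = 37.5%, outside 41.3–55.2% ✗; 3' end GAA has 1 G/C ✓; length 24 ✓; longest run = 2 ✓ — fails.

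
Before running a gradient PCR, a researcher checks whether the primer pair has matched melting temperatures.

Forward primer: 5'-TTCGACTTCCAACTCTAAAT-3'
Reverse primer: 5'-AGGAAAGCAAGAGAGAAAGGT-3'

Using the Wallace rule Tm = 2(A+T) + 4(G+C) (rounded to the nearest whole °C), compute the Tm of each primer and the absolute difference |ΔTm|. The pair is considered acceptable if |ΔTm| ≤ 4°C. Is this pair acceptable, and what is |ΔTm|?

|ΔTm| = 6°C; the pair is not acceptable.

Forward: A=6 T=7 G=1 C=6 → Tm = 2·13 + 4·7 = 54°C.
Reverse: A=11 T=1 G=8 C=1 → Tm = 2·12 + 4·9 = 60°C.
|ΔTm| = |54 − 60| = 6°C, > 4°C.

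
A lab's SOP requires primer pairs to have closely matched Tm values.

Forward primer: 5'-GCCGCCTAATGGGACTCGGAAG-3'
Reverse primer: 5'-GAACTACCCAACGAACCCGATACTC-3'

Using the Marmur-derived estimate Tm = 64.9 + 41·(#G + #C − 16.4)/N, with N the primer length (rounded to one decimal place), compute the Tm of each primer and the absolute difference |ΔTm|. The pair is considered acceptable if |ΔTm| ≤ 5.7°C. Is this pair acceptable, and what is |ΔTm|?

|ΔTm| = 1.1°C; the pair is acceptable.

Forward: G+C = 14, N = 22 → Tm = 64.9 + 41·(14 − 16.4)/22 = 60.4°C.
Reverse: G+C = 13, N = 25 → Tm = 64.9 + 41·(13 − 16.4)/25 = 59.3°C.
|ΔTm| = |60.4 − 59.3| = 1.1°C, ≤ 5.7°C.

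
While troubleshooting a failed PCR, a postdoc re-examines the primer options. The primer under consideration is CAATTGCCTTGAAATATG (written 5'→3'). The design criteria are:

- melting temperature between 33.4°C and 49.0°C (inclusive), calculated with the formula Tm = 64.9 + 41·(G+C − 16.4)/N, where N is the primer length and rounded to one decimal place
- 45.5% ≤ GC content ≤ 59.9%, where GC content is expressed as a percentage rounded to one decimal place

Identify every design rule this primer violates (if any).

Base counts: A=6, T=6, G=3, C=3 (length 18).
Tm: Tm = 64.9 + 41·(6 − 16.4)/18 = 41.2°C ✓
GC content: GC 6/18 = 33.3%, outside 45.5–59.9% ✗

Fails: GC content.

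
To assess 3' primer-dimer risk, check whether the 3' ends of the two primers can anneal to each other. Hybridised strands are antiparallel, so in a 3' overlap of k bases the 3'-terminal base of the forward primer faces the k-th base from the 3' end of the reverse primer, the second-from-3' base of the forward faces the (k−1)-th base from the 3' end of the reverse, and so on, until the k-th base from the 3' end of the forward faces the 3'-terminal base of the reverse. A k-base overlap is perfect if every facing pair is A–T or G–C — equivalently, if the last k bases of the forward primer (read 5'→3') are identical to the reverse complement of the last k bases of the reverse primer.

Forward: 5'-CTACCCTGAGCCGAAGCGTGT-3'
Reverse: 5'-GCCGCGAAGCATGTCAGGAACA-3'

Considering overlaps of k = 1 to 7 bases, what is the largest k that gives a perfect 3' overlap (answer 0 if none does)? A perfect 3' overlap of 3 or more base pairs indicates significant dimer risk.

Longest perfect overlap: 3 complementary base pairs; significant dimer risk (threshold 3).

Last 7 bases (5'→3') — forward …AGCGTGT, reverse …AGGAACA.
Reverse complement of the reverse primer's last 7 bases: TGTTCCT; its first k bases are the reverse complement of the reverse primer's last k bases, so a perfect k-base overlap needs the forward primer's last k bases to equal them.
Comparing (forward last k vs required): k=1: T vs T ✓; k=2: GT vs TG ✗; k=3: TGT vs TGT ✓; k=4: GTGT vs TGTT ✗; k=5: CGTGT vs TGTTC ✗; k=6: GCGTGT vs TGTTCC ✗; k=7: AGCGTGT vs TGTTCCT ✗.
Perfect overlaps at k = 1, 3; the largest is 3.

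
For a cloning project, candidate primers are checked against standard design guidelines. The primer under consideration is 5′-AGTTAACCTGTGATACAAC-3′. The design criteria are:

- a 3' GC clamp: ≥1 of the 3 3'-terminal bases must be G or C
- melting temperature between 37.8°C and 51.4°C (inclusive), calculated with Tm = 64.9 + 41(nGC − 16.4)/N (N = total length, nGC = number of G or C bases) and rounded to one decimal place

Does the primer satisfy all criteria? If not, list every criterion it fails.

Meets all criteria.

Base counts: A=7, T=5, G=3, C=4 (length 19).
GC clamp: 3' end AAC has 1 G/C ✓
Tm: Tm = 64.9 + 41·(7 − 16.4)/19 = 44.6°C ✓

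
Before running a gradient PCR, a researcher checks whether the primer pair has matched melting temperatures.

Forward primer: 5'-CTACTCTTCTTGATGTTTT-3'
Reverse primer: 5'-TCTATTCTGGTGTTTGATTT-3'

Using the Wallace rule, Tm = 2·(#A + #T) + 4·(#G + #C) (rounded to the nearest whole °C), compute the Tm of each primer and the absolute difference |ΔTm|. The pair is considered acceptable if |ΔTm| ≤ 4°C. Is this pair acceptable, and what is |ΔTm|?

|ΔTm| = 2°C; the pair is acceptable.

Forward: A=2 T=11 G=2 C=4 → Tm = 2·13 + 4·6 = 50°C.
Reverse: A=2 T=12 G=4 C=2 → Tm = 2·14 + 4·6 = 52°C.
|ΔTm| = |50 − 52| = 2°C, ≤ 4°C.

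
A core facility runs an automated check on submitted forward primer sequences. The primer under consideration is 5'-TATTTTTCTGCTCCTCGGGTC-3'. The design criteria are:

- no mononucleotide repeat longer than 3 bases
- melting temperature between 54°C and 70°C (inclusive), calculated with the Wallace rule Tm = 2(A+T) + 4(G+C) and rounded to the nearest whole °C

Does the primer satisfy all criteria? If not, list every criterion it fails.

Base counts: A=1, T=10, G=4, C=6 (length 21).
homopolymer run: longest run = 5, exceeds 3 ✗
Tm: Tm = 2·11 + 4·10 = 62°C ✓

Fails: homopolymer run.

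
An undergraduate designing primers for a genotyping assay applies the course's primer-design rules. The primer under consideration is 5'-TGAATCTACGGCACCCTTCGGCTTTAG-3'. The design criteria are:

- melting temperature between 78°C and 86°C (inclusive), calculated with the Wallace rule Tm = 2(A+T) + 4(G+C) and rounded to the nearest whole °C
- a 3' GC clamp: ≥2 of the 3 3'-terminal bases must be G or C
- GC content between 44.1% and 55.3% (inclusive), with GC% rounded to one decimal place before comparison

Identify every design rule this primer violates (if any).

Base counts: A=5, T=8, G=6, C=8 (length 27).
Tm: Tm = 2·13 + 4·14 = 82°C ✓
GC clamp: 3' end TAG has 1 G/C, need ≥2 ✗
GC content: GC 14/27 = 51.9% ✓

Fails: GC clamp.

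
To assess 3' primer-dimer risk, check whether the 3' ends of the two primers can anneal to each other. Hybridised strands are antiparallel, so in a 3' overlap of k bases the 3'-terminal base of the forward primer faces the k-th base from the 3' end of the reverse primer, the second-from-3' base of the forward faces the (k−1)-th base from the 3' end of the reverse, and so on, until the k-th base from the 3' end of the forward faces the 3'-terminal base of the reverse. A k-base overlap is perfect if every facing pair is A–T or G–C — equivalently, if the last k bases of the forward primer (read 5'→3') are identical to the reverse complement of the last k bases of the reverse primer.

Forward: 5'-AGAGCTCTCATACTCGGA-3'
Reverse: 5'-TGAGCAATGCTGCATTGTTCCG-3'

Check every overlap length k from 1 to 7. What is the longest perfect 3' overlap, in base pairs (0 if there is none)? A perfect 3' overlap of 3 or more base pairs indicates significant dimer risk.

Last 7 bases (5'→3') — forward …ACTCGGA, reverse …TGTTCCG.
Reverse complement of the reverse primer's last 7 bases: CGGAACA; its first k bases are the reverse complement of the reverse primer's last k bases, so a perfect k-base overlap needs the forward primer's last k bases to equal them.
Comparing (forward last k vs required): k=1: A vs C ✗; k=2: GA vs CG ✗; k=3: GGA vs CGG ✗; k=4: CGGA vs CGGA ✓; k=5: TCGGA vs CGGAA ✗; k=6: CTCGGA vs CGGAAC ✗; k=7: ACTCGGA vs CGGAACA ✗.
Only k = 4 is perfect, so the longest perfect 3' overlap is 4.

Longest perfect overlap: 4 complementary base pairs; significant dimer risk (threshold 3).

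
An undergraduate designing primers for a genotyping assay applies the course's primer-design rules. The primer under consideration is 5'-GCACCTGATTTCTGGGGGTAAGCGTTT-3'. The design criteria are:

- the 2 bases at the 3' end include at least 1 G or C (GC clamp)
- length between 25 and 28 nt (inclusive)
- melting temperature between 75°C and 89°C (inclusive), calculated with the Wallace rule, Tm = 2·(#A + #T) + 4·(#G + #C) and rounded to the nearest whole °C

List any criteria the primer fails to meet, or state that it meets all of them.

Base counts: A=4, T=9, G=9, C=5 (length 27).
GC clamp: 3' end TT has 0 G/C, need ≥1 ✗
length: length 27 ✓
Tm: Tm = 2·13 + 4·14 = 82°C ✓

Fails: GC clamp.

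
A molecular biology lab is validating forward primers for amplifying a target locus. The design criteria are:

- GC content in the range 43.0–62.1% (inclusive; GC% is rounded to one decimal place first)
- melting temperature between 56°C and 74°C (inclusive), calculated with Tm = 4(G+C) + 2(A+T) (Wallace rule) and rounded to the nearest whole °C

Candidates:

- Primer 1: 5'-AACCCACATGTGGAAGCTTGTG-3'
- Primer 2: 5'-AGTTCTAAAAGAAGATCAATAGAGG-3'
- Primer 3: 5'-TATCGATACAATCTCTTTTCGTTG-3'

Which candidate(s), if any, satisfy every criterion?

Primer 1 (22 nt, A=6 T=5 G=6 C=5): GC 11/22 = 50.0% ✓; Tm = 2·11 + 4·11 = 66°C ✓ — passes.
Primer 2 (25 nt, A=12 T=5 G=6 C=2): GC 8/25 = 32.0%, outside 43.0–62.1% ✗; Tm = 2·17 + 4·8 = 66°C ✓ — fails.
Primer 3 (24 nt, A=5 T=11 G=3 C=5): GC 8/24 = 33.3%, outside 43.0–62.1% ✗; Tm = 2·16 + 4·8 = 64°C ✓ — fails.

Primer 1 only.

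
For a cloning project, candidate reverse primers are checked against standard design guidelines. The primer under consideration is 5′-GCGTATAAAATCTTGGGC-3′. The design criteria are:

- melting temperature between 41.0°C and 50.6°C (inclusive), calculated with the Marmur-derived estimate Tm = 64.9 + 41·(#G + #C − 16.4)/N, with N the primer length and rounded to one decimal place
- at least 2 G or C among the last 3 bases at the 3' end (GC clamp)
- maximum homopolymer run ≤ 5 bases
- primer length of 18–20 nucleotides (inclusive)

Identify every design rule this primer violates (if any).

Meets all criteria.

Base counts: A=5, T=5, G=5, C=3 (length 18).
Tm: Tm = 64.9 + 41·(8 − 16.4)/18 = 45.8°C ✓
GC clamp: 3' end GGC has 3 G/C ✓
homopolymer run: longest run = 4 ✓
length: length 18 ✓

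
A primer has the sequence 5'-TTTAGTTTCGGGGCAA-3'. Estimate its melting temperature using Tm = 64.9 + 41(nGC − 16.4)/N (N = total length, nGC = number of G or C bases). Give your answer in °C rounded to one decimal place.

Base counts: A=3, T=6, G=5, C=2; G+C = 7, N = 16.
Tm = 64.9 + 41·(7 − 16.4)/16 = 64.9 + -385.40/16 = 40.8°C.

40.8°C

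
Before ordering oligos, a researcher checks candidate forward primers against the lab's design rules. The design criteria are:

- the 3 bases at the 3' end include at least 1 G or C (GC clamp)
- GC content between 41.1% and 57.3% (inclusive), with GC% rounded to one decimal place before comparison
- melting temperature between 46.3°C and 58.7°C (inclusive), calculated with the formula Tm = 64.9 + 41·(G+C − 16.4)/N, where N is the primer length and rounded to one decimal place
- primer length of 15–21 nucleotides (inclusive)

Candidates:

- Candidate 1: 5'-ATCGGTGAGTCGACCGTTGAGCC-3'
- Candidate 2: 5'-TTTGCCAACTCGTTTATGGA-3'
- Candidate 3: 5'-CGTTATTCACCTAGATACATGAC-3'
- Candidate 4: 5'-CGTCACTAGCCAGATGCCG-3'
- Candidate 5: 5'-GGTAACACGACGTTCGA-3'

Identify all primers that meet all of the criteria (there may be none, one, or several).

Candidate 1 (23 nt, A=4 T=5 G=8 C=6): 3' end GCC has 3 G/C ✓; GC 14/23 = 60.9%, outside 41.1–57.3% ✗; Tm = 64.9 + 41·(14 − 16.4)/23 = 60.6°C, outside 46.3–58.7°C ✗; length 23, outside 15–21 ✗ — fails.
Candidate 2 (20 nt, A=4 T=8 G=4 C=4): 3' end GGA has 2 G/C ✓; GC 8/20 = 40.0%, outside 41.1–57.3% ✗; Tm = 64.9 + 41·(8 − 16.4)/20 = 47.7°C ✓; length 20 ✓ — fails.
Candidate 3 (23 nt, A=7 T=7 G=3 C=6): 3' end GAC has 2 G/C ✓; GC 9/23 = 39.1%, outside 41.1–57.3% ✗; Tm = 64.9 + 41·(9 − 16.4)/23 = 51.7°C ✓; length 23, outside 15–21 ✗ — fails.
Candidate 4 (19 nt, A=4 T=3 G=5 C=7): 3' end CCG has 3 G/C ✓; GC 12/19 = 63.2%, outside 41.1–57.3% ✗; Tm = 64.9 + 41·(12 − 16.4)/19 = 55.4°C ✓; length 19 ✓ — fails.
Candidate 5 (17 nt, A=5 T=3 G=5 C=4): 3' end CGA has 2 G/C ✓; GC 9/17 = 52.9% ✓; Tm = 64.9 + 41·(9 − 16.4)/17 = 47.1°C ✓; length 17 ✓ — passes.

Candidate 5 only.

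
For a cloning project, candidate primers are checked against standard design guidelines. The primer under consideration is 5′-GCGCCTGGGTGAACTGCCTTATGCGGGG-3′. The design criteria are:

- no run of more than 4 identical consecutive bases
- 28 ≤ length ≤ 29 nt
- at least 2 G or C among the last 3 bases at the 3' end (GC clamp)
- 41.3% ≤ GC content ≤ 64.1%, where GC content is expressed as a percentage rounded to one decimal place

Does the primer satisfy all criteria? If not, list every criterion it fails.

Fails: GC content.

Base counts: A=3, T=6, G=12, C=7 (length 28).
homopolymer run: longest run = 4 ✓
length: length 28 ✓
GC clamp: 3' end GGG has 3 G/C ✓
GC content: GC 19/28 = 67.9%, outside 41.3–64.1% ✗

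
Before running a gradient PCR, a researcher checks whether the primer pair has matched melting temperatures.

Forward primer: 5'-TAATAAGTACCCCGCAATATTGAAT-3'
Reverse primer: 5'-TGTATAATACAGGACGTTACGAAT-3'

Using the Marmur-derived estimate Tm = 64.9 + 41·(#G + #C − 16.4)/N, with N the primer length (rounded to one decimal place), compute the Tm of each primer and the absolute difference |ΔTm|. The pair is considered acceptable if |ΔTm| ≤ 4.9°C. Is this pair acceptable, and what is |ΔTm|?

|ΔTm| = 0.5°C; the pair is acceptable.

Forward: G+C = 8, N = 25 → Tm = 64.9 + 41·(8 − 16.4)/25 = 51.1°C.
Reverse: G+C = 8, N = 24 → Tm = 64.9 + 41·(8 − 16.4)/24 = 50.6°C.
|ΔTm| = |51.1 − 50.6| = 0.5°C, ≤ 4.9°C.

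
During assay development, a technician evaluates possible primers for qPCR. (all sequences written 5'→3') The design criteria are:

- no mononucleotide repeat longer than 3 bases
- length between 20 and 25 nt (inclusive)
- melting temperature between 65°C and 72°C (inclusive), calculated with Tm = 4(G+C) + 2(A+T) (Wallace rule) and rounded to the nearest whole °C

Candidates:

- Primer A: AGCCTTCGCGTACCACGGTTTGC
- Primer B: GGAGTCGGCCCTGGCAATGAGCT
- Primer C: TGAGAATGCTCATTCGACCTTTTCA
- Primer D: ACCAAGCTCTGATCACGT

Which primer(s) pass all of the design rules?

None of the candidates satisfy all criteria.

Primer A (23 nt, A=3 T=6 G=6 C=8): longest run = 3 ✓; length 23 ✓; Tm = 2·9 + 4·14 = 74°C, outside 65–72°C ✗ — fails.
Primer B (23 nt, A=4 T=4 G=9 C=6): longest run = 3 ✓; length 23 ✓; Tm = 2·8 + 4·15 = 76°C, outside 65–72°C ✗ — fails.
Primer C (25 nt, A=6 T=9 G=4 C=6): longest run = 4, exceeds 3 ✗; length 25 ✓; Tm = 2·15 + 4·10 = 70°C ✓ — fails.
Primer D (18 nt, A=5 T=4 G=3 C=6): longest run = 2 ✓; length 18, outside 20–25 ✗; Tm = 2·9 + 4·9 = 54°C, outside 65–72°C ✗ — fails.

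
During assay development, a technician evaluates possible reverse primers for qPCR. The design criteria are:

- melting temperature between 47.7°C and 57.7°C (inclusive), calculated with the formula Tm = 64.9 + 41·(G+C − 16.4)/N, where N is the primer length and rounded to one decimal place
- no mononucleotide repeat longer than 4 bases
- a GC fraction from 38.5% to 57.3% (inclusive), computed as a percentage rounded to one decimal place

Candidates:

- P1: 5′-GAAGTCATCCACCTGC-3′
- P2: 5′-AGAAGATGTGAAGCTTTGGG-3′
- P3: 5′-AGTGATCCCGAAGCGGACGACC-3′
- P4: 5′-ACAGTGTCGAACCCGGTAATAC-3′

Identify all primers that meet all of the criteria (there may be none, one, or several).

P2 and P4.

P1 (16 nt, A=4 T=3 G=3 C=6): Tm = 64.9 + 41·(9 − 16.4)/16 = 45.9°C, outside 47.7–57.7°C ✗; longest run = 2 ✓; GC 9/16 = 56.3% ✓ — fails.
P2 (20 nt, A=6 T=5 G=8 C=1): Tm = 64.9 + 41·(9 − 16.4)/20 = 49.7°C ✓; longest run = 3 ✓; GC 9/20 = 45.0% ✓ — passes.
P3 (22 nt, A=6 T=2 G=7 C=7): Tm = 64.9 + 41·(14 − 16.4)/22 = 60.4°C, outside 47.7–57.7°C ✗; longest run = 3 ✓; GC 14/22 = 63.6%, outside 38.5–57.3% ✗ — fails.
P4 (22 nt, A=7 T=4 G=5 C=6): Tm = 64.9 + 41·(11 − 16.4)/22 = 54.8°C ✓; longest run = 3 ✓; GC 11/22 = 50.0% ✓ — passes.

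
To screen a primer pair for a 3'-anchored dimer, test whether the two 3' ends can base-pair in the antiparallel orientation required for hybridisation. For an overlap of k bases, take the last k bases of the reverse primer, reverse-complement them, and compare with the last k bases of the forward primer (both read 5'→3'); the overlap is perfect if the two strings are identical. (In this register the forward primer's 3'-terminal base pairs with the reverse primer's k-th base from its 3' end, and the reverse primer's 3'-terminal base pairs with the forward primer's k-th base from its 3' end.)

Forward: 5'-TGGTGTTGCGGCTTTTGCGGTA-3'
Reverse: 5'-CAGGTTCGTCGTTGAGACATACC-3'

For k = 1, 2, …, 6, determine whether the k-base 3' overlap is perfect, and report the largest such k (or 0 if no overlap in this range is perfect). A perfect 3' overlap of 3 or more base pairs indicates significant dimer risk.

Last 6 bases (5'→3') — forward …GCGGTA, reverse …CATACC.
Reverse complement of the reverse primer's last 6 bases: GGTATG; its first k bases are the reverse complement of the reverse primer's last k bases, so a perfect k-base overlap needs the forward primer's last k bases to equal them.
Comparing (forward last k vs required): k=1: A vs G ✗; k=2: TA vs GG ✗; k=3: GTA vs GGT ✗; k=4: GGTA vs GGTA ✓; k=5: CGGTA vs GGTAT ✗; k=6: GCGGTA vs GGTATG ✗.
Only k = 4 is perfect, so the longest perfect 3' overlap is 4.

Longest perfect overlap: 4 complementary base pairs; significant dimer risk (threshold 3).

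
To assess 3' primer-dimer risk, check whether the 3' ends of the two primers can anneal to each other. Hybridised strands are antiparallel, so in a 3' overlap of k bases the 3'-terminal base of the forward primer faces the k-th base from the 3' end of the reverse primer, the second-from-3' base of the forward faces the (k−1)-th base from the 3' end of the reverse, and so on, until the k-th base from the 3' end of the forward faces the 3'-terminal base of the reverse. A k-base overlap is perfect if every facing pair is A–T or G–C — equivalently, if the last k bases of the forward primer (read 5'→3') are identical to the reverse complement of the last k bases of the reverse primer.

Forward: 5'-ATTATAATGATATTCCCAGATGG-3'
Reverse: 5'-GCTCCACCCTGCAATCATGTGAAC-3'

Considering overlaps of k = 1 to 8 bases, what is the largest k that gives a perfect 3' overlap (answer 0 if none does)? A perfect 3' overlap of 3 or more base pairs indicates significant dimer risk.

Longest perfect overlap: 1 complementary base pair; below the dimer-risk threshold (threshold 3).

Last 8 bases (5'→3') — forward …CCAGATGG, reverse …ATGTGAAC.
Reverse complement of the reverse primer's last 8 bases: GTTCACAT; its first k bases are the reverse complement of the reverse primer's last k bases, so a perfect k-base overlap needs the forward primer's last k bases to equal them.
Comparing (forward last k vs required): k=1: G vs G ✓; k=2: GG vs GT ✗; k=3: TGG vs GTT ✗; k=4: ATGG vs GTTC ✗; k=5: GATGG vs GTTCA ✗; k=6: AGATGG vs GTTCAC ✗; k=7: CAGATGG vs GTTCACA ✗; k=8: CCAGATGG vs GTTCACAT ✗.
Only k = 1 is perfect, so the longest perfect 3' overlap is 1.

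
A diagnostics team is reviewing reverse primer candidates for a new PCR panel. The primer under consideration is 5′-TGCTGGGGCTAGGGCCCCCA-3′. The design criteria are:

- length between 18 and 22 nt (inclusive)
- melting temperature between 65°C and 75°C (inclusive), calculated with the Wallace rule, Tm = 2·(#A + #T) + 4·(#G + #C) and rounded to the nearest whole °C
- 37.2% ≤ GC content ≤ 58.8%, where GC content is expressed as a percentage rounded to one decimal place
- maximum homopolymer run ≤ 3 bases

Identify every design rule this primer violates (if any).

Fails: GC content, homopolymer run.

Base counts: A=2, T=3, G=8, C=7 (length 20).
length: length 20 ✓
Tm: Tm = 2·5 + 4·15 = 70°C ✓
GC content: GC 15/20 = 75.0%, outside 37.2–58.8% ✗
homopolymer run: longest run = 5, exceeds 3 ✗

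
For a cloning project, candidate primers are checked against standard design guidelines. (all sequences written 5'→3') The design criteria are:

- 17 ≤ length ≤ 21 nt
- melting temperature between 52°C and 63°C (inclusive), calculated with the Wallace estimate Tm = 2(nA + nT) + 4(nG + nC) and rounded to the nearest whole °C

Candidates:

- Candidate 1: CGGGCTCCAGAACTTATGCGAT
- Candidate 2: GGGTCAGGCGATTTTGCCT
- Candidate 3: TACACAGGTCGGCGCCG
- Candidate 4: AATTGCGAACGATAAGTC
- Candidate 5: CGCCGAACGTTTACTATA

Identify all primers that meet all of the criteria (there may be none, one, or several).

Candidate 2, Candidate 3 and Candidate 5.

Candidate 1 (22 nt, A=5 T=5 G=6 C=6): length 22, outside 17–21 ✗; Tm = 2·10 + 4·12 = 68°C, outside 52–63°C ✗ — fails.
Candidate 2 (19 nt, A=2 T=6 G=7 C=4): length 19 ✓; Tm = 2·8 + 4·11 = 60°C ✓ — passes.
Candidate 3 (17 nt, A=3 T=2 G=6 C=6): length 17 ✓; Tm = 2·5 + 4·12 = 58°C ✓ — passes.
Candidate 4 (18 nt, A=7 T=4 G=4 C=3): length 18 ✓; Tm = 2·11 + 4·7 = 50°C, outside 52–63°C ✗ — fails.
Candidate 5 (18 nt, A=5 T=5 G=3 C=5): length 18 ✓; Tm = 2·10 + 4·8 = 52°C ✓ — passes.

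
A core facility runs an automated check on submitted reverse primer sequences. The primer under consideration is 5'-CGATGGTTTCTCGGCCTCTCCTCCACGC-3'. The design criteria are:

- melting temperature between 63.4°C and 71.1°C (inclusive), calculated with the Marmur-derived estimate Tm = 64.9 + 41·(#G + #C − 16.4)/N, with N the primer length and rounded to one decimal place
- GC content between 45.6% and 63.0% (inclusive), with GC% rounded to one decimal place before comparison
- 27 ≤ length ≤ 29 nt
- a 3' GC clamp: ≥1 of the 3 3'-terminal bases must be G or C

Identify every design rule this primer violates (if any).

Base counts: A=2, T=8, G=6, C=12 (length 28).
Tm: Tm = 64.9 + 41·(18 − 16.4)/28 = 67.2°C ✓
GC content: GC 18/28 = 64.3%, outside 45.6–63.0% ✗
length: length 28 ✓
GC clamp: 3' end CGC has 3 G/C ✓

Fails: GC content.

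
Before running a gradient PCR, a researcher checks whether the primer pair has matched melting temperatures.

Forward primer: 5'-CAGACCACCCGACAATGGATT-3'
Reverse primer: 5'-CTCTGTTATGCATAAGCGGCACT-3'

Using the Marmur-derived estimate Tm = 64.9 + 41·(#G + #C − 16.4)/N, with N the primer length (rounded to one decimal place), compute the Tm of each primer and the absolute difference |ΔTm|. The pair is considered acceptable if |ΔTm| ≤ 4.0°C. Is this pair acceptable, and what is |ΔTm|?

|ΔTm| = 0.9°C; the pair is acceptable.

Forward: G+C = 11, N = 21 → Tm = 64.9 + 41·(11 − 16.4)/21 = 54.4°C.
Reverse: G+C = 11, N = 23 → Tm = 64.9 + 41·(11 − 16.4)/23 = 55.3°C.
|ΔTm| = |54.4 − 55.3| = 0.9°C, ≤ 4.0°C.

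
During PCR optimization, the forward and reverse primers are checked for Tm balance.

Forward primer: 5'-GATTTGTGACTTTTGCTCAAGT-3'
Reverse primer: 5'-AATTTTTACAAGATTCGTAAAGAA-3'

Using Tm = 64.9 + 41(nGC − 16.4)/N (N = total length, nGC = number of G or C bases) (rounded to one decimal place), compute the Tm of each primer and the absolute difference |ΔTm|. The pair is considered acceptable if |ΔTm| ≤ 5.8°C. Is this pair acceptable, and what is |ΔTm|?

Forward: G+C = 8, N = 22 → Tm = 64.9 + 41·(8 − 16.4)/22 = 49.2°C.
Reverse: G+C = 5, N = 24 → Tm = 64.9 + 41·(5 − 16.4)/24 = 45.4°C.
|ΔTm| = |49.2 − 45.4| = 3.8°C, ≤ 5.8°C.

|ΔTm| = 3.8°C; the pair is acceptable.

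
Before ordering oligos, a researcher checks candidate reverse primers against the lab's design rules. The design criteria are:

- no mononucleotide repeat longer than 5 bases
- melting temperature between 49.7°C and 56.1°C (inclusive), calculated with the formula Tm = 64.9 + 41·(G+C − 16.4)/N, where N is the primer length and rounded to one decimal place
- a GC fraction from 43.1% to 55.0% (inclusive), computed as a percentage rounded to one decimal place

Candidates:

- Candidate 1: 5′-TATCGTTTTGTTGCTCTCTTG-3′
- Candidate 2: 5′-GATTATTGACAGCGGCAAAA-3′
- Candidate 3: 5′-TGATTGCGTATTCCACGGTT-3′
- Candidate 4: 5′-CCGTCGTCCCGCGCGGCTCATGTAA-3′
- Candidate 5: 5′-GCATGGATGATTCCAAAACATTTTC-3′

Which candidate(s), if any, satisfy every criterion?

Candidate 3 only.

Candidate 1 (21 nt, A=1 T=12 G=4 C=4): longest run = 4 ✓; Tm = 64.9 + 41·(8 − 16.4)/21 = 48.5°C, outside 49.7–56.1°C ✗; GC 8/21 = 38.1%, outside 43.1–55.0% ✗ — fails.
Candidate 2 (20 nt, A=8 T=4 G=5 C=3): longest run = 4 ✓; Tm = 64.9 + 41·(8 − 16.4)/20 = 47.7°C, outside 49.7–56.1°C ✗; GC 8/20 = 40.0%, outside 43.1–55.0% ✗ — fails.
Candidate 3 (20 nt, A=3 T=8 G=5 C=4): longest run = 2 ✓; Tm = 64.9 + 41·(9 − 16.4)/20 = 49.7°C ✓; GC 9/20 = 45.0% ✓ — passes.
Candidate 4 (25 nt, A=3 T=5 G=7 C=10): longest run = 3 ✓; Tm = 64.9 + 41·(17 − 16.4)/25 = 65.9°C, outside 49.7–56.1°C ✗; GC 17/25 = 68.0%, outside 43.1–55.0% ✗ — fails.
Candidate 5 (25 nt, A=8 T=8 G=4 C=5): longest run = 4 ✓; Tm = 64.9 + 41·(9 − 16.4)/25 = 52.8°C ✓; GC 9/25 = 36.0%, outside 43.1–55.0% ✗ — fails.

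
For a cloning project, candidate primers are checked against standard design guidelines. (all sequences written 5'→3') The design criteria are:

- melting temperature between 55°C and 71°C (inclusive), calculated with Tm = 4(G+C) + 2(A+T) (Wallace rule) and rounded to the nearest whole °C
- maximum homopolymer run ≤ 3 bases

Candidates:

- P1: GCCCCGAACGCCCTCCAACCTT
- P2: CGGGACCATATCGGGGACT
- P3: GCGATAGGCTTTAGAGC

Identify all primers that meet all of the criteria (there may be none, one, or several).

P1 (22 nt, A=4 T=3 G=3 C=12): Tm = 2·7 + 4·15 = 74°C, outside 55–71°C ✗; longest run = 4, exceeds 3 ✗ — fails.
P2 (19 nt, A=4 T=3 G=7 C=5): Tm = 2·7 + 4·12 = 62°C ✓; longest run = 4, exceeds 3 ✗ — fails.
P3 (17 nt, A=4 T=4 G=6 C=3): Tm = 2·8 + 4·9 = 52°C, outside 55–71°C ✗; longest run = 3 ✓ — fails.

None of the candidates satisfy all criteria.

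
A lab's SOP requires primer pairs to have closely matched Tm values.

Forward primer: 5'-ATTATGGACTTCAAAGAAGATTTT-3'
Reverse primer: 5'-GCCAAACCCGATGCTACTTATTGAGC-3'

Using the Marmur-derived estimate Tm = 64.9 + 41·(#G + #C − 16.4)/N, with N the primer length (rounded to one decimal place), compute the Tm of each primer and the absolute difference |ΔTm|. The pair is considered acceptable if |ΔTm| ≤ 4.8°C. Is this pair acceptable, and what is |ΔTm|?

|ΔTm| = 12.4°C; the pair is not acceptable.

Forward: G+C = 6, N = 24 → Tm = 64.9 + 41·(6 − 16.4)/24 = 47.1°C.
Reverse: G+C = 13, N = 26 → Tm = 64.9 + 41·(13 − 16.4)/26 = 59.5°C.
|ΔTm| = |47.1 − 59.5| = 12.4°C, > 4.8°C.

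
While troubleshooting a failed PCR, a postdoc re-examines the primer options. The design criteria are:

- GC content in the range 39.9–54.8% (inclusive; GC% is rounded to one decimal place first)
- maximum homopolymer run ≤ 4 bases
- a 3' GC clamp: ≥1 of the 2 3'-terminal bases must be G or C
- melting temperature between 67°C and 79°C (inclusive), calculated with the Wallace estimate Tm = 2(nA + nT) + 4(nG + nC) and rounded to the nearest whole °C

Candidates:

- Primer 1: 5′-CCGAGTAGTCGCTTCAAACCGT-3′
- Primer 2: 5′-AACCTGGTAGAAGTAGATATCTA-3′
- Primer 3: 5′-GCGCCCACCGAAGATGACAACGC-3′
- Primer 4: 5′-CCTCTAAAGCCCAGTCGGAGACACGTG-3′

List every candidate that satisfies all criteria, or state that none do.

Primer 1 (22 nt, A=5 T=5 G=5 C=7): GC 12/22 = 54.5% ✓; longest run = 3 ✓; 3' end GT has 1 G/C ✓; Tm = 2·10 + 4·12 = 68°C ✓ — passes.
Primer 2 (23 nt, A=9 T=6 G=5 C=3): GC 8/23 = 34.8%, outside 39.9–54.8% ✗; longest run = 2 ✓; 3' end TA has 0 G/C, need ≥1 ✗; Tm = 2·15 + 4·8 = 62°C, outside 67–79°C ✗ — fails.
Primer 3 (23 nt, A=7 T=1 G=6 C=9): GC 15/23 = 65.2%, outside 39.9–54.8% ✗; longest run = 3 ✓; 3' end GC has 2 G/C ✓; Tm = 2·8 + 4·15 = 76°C ✓ — fails.
Primer 4 (27 nt, A=7 T=4 G=7 C=9): GC 16/27 = 59.3%, outside 39.9–54.8% ✗; longest run = 3 ✓; 3' end TG has 1 G/C ✓; Tm = 2·11 + 4·16 = 86°C, outside 67–79°C ✗ — fails.

Primer 1 only.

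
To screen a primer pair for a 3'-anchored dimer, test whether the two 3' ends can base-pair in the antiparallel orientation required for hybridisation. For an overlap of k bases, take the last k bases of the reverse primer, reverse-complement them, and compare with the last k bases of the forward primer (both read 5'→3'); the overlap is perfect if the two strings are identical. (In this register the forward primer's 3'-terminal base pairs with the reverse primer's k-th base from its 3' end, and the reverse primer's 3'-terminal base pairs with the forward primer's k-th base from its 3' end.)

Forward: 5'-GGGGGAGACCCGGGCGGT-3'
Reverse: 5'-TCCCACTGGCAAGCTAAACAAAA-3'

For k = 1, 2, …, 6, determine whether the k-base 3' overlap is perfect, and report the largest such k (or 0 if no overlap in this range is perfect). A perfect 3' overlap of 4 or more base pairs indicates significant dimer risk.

Longest perfect overlap: 1 complementary base pair; below the dimer-risk threshold (threshold 4).

Last 6 bases (5'→3') — forward …GGCGGT, reverse …ACAAAA.
Reverse complement of the reverse primer's last 6 bases: TTTTGT; its first k bases are the reverse complement of the reverse primer's last k bases, so a perfect k-base overlap needs the forward primer's last k bases to equal them.
Comparing (forward last k vs required): k=1: T vs T ✓; k=2: GT vs TT ✗; k=3: GGT vs TTT ✗; k=4: CGGT vs TTTT ✗; k=5: GCGGT vs TTTTG ✗; k=6: GGCGGT vs TTTTGT ✗.
Only k = 1 is perfect, so the longest perfect 3' overlap is 1.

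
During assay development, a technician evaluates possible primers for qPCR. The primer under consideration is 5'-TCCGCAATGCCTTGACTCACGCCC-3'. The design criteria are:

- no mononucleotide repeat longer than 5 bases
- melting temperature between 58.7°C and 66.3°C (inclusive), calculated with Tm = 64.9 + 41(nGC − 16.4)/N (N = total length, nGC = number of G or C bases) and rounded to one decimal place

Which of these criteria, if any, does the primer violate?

Base counts: A=4, T=5, G=4, C=11 (length 24).
homopolymer run: longest run = 3 ✓
Tm: Tm = 64.9 + 41·(15 − 16.4)/24 = 62.5°C ✓

Meets all criteria.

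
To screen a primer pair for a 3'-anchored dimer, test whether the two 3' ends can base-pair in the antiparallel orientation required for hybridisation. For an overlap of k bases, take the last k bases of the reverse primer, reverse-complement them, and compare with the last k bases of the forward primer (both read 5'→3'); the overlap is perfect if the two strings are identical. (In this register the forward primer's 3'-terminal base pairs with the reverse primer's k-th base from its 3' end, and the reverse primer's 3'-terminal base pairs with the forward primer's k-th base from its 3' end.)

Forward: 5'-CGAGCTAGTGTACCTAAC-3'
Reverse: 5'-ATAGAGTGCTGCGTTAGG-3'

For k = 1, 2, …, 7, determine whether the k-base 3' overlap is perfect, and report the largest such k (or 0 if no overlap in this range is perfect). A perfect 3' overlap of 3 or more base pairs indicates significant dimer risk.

Longest perfect overlap: 6 complementary base pairs; significant dimer risk (threshold 3).

Last 7 bases (5'→3') — forward …ACCTAAC, reverse …CGTTAGG.
Reverse complement of the reverse primer's last 7 bases: CCTAACG; its first k bases are the reverse complement of the reverse primer's last k bases, so a perfect k-base overlap needs the forward primer's last k bases to equal them.
Comparing (forward last k vs required): k=1: C vs C ✓; k=2: AC vs CC ✗; k=3: AAC vs CCT ✗; k=4: TAAC vs CCTA ✗; k=5: CTAAC vs CCTAA ✗; k=6: CCTAAC vs CCTAAC ✓; k=7: ACCTAAC vs CCTAACG ✗.
Perfect overlaps at k = 1, 6; the largest is 6.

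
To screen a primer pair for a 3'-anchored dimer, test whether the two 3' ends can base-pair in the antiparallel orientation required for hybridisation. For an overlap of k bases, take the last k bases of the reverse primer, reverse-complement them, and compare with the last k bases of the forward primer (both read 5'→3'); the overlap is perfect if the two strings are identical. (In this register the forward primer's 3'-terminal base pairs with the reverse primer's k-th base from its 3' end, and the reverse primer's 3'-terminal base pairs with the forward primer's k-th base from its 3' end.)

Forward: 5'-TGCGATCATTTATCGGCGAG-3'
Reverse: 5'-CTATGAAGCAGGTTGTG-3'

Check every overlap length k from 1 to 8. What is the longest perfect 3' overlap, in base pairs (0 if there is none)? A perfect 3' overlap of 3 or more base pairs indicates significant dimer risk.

Longest perfect overlap: 0 complementary base pairs; below the dimer-risk threshold (threshold 3).

Last 8 bases (5'→3') — forward …TCGGCGAG, reverse …AGGTTGTG.
Reverse complement of the reverse primer's last 8 bases: CACAACCT; its first k bases are the reverse complement of the reverse primer's last k bases, so a perfect k-base overlap needs the forward primer's last k bases to equal them.
Comparing (forward last k vs required): k=1: G vs C ✗; k=2: AG vs CA ✗; k=3: GAG vs CAC ✗; k=4: CGAG vs CACA ✗; k=5: GCGAG vs CACAA ✗; k=6: GGCGAG vs CACAAC ✗; k=7: CGGCGAG vs CACAACC ✗; k=8: TCGGCGAG vs CACAACCT ✗.
No overlap length from 1 to 8 is perfect, so the longest perfect 3' overlap is 0.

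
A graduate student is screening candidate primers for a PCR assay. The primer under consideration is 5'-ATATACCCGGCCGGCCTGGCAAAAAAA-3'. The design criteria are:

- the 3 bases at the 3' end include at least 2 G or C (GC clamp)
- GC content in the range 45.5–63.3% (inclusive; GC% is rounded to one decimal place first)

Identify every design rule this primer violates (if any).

Base counts: A=10, T=3, G=6, C=8 (length 27).
GC clamp: 3' end AAA has 0 G/C, need ≥2 ✗
GC content: GC 14/27 = 51.9% ✓

Fails: GC clamp.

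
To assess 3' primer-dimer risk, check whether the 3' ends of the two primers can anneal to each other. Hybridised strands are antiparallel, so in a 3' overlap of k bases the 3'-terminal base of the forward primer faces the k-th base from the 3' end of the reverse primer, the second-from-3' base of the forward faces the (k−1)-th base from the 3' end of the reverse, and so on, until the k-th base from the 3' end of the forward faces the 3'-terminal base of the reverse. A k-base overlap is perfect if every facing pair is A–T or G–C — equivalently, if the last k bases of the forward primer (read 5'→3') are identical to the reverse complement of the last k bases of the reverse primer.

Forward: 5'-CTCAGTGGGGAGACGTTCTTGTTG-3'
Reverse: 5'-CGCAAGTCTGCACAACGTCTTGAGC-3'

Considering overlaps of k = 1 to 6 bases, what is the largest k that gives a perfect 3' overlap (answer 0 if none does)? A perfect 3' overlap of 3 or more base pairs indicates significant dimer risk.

Longest perfect overlap: 1 complementary base pair; below the dimer-risk threshold (threshold 3).

Last 6 bases (5'→3') — forward …TTGTTG, reverse …TTGAGC.
Reverse complement of the reverse primer's last 6 bases: GCTCAA; its first k bases are the reverse complement of the reverse primer's last k bases, so a perfect k-base overlap needs the forward primer's last k bases to equal them.
Comparing (forward last k vs required): k=1: G vs G ✓; k=2: TG vs GC ✗; k=3: TTG vs GCT ✗; k=4: GTTG vs GCTC ✗; k=5: TGTTG vs GCTCA ✗; k=6: TTGTTG vs GCTCAA ✗.
Only k = 1 is perfect, so the longest perfect 3' overlap is 1.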